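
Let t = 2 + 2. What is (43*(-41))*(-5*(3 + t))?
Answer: 61705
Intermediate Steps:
t = 4
(43*(-41))*(-5*(3 + t)) = (43*(-41))*(-5*(3 + 4)) = -(-8815)*7 = -1763*(-35) = 61705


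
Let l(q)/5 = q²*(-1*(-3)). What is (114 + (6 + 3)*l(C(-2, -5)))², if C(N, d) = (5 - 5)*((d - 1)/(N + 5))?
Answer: 12996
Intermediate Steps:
C(N, d) = 0 (C(N, d) = 0*((-1 + d)/(5 + N)) = 0)
l(q) = 15*q² (l(q) = 5*(q²*(-1*(-3))) = 5*(q²*3) = 5*(3*q²) = 15*q²)
(114 + (6 + 3)*l(C(-2, -5)))² = (114 + (6 + 3)*(15*0²))² = (114 + 9*(15*0))² = (114 + 9*0)² = (114 + 0)² = 114² = 12996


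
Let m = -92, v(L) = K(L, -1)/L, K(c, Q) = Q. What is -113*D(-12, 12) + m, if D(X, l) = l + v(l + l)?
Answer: -34639/24 ≈ -1443.3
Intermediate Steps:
v(L) = -1/L
D(X, l) = l - 1/(2*l) (D(X, l) = l - 1/(l + l) = l - 1/(2*l))
-113*D(-12, 12) + m = -113*(12 - 1/2/12) - 92 = -113*(12 - 1/2*1/12) - 92 = -113*(12 - 1/24) - 92 = -113*287/24 - 92 = -32431/24 - 92 = -34639/24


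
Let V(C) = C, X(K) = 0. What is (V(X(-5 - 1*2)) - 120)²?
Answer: 14400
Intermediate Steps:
(V(X(-5 - 1*2)) - 120)² = (0 - 120)² = (-120)² = 14400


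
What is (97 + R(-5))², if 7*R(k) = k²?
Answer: 495616/49 ≈ 10115.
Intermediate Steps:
R(k) = k²/7
(97 + R(-5))² = (97 + (⅐)*(-5)²)² = (97 + (⅐)*25)² = (97 + 25/7)² = (704/7)² = 495616/49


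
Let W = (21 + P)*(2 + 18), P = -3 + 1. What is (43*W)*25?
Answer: 408500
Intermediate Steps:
P = -2
W = 380 (W = (21 - 2)*(2 + 18) = 19*20 = 380)
(43*W)*25 = (43*380)*25 = 16340*25 = 408500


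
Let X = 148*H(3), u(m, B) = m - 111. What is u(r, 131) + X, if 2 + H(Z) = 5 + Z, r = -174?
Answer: 603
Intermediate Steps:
u(m, B) = -111 + m
H(Z) = 3 + Z (H(Z) = -2 + (5 + Z) = 3 + Z)
X = 888 (X = 148*(3 + 3) = 148*6 = 888)
u(r, 131) + X = (-111 - 174) + 888 = -285 + 888 = 603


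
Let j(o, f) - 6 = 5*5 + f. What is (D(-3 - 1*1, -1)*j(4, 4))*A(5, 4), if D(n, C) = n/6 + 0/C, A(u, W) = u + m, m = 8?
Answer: -910/3 ≈ -303.33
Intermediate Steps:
j(o, f) = 31 + f (j(o, f) = 6 + (5*5 + f) = 6 + (25 + f) = 31 + f)
A(u, W) = 8 + u (A(u, W) = u + 8 = 8 + u)
D(n, C) = n/6 (D(n, C) = n*(⅙) + 0 = n/6 + 0 = n/6)
(D(-3 - 1*1, -1)*j(4, 4))*A(5, 4) = (((-3 - 1*1)/6)*(31 + 4))*(8 + 5) = (((-3 - 1)/6)*35)*13 = (((⅙)*(-4))*35)*13 = -⅔*35*13 = -70/3*13 = -910/3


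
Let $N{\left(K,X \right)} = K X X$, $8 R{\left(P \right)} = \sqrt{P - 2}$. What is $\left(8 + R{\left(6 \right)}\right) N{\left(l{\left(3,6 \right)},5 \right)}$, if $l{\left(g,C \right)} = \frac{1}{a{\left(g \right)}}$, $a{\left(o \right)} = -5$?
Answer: $- \frac{165}{4} \approx -41.25$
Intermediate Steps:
$R{\left(P \right)} = \frac{\sqrt{-2 + P}}{8}$ ($R{\left(P \right)} = \frac{\sqrt{P - 2}}{8} = \frac{\sqrt{-2 + P}}{8}$)
$l{\left(g,C \right)} = - \frac{1}{5}$ ($l{\left(g,C \right)} = \frac{1}{-5} = - \frac{1}{5}$)
$N{\left(K,X \right)} = K X^{2}$
$\left(8 + R{\left(6 \right)}\right) N{\left(l{\left(3,6 \right)},5 \right)} = \left(8 + \frac{\sqrt{-2 + 6}}{8}\right) \left(- \frac{5^{2}}{5}\right) = \left(8 + \frac{\sqrt{4}}{8}\right) \left(\left(- \frac{1}{5}\right) 25\right) = \left(8 + \frac{1}{8} \cdot 2\right) \left(-5\right) = \left(8 + \frac{1}{4}\right) \left(-5\right) = \frac{33}{4} \left(-5\right) = - \frac{165}{4}$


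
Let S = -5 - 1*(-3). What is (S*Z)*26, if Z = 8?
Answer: -416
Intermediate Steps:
S = -2 (S = -5 + 3 = -2)
(S*Z)*26 = -2*8*26 = -16*26 = -416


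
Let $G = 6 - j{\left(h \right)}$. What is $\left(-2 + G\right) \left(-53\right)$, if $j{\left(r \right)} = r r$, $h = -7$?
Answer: $2385$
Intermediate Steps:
$j{\left(r \right)} = r^{2}$
$G = -43$ ($G = 6 - \left(-7\right)^{2} = 6 - 49 = -43$)
$\left(-2 + G\right) \left(-53\right) = \left(-2 - 43\right) \left(-53\right) = \left(-45\right) \left(-53\right) = 2385$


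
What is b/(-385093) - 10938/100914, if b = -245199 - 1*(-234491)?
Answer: -521926687/6476879167 ≈ -0.080583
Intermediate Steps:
b = -10708 (b = -245199 + 234491 = -10708)
b/(-385093) - 10938/100914 = -10708/(-385093) - 10938/100914 = -10708*(-1/385093) - 10938*1/100914 = 10708/385093 - 1823/16819 = -521926687/6476879167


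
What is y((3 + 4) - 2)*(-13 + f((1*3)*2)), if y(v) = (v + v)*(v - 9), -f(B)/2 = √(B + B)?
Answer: 520 + 160*√3 ≈ 797.13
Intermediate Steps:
f(B) = -2*√2*√B (f(B) = -2*√(B + B) = -2*√2*√B)
y(v) = 2*v*(-9 + v) (y(v) = (2*v)*(-9 + v) = 2*v*(-9 + v))
y((3 + 4) - 2)*(-13 + f((1*3)*2)) = (2*((3 + 4) - 2)*(-9 + ((3 + 4) - 2)))*(-13 - 2*√2*√((1*3)*2)) = (2*(7 - 2)*(-9 + (7 - 2)))*(-13 - 2*√2*√(3*2)) = (2*5*(-9 + 5))*(-13 - 2*√2*√6) = (2*5*(-4))*(-13 - 4*√3) = -40*(-13 - 4*√3) = 520 + 160*√3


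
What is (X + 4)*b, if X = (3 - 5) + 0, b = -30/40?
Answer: -3/2 ≈ -1.5000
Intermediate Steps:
b = -¾ (b = -30*1/40 = -¾ ≈ -0.75000)
X = -2 (X = -2 + 0 = -2)
(X + 4)*b = (-2 + 4)*(-¾) = 2*(-¾) = -3/2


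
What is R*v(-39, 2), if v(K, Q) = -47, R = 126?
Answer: -5922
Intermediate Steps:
R*v(-39, 2) = 126*(-47) = -5922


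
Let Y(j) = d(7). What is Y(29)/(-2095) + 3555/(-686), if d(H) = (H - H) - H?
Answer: -7442923/1437170 ≈ -5.1789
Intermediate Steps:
d(H) = -H (d(H) = 0 - H = -H)
Y(j) = -7 (Y(j) = -1*7 = -7)
Y(29)/(-2095) + 3555/(-686) = -7/(-2095) + 3555/(-686) = -7*(-1/2095) + 3555*(-1/686) = 7/2095 - 3555/686 = -7442923/1437170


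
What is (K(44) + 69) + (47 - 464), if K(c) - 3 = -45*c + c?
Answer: -2281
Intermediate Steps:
K(c) = 3 - 44*c (K(c) = 3 + (-45*c + c) = 3 - 44*c)
(K(44) + 69) + (47 - 464) = ((3 - 44*44) + 69) + (47 - 464) = ((3 - 1936) + 69) - 417 = (-1933 + 69) - 417 = -1864 - 417 = -2281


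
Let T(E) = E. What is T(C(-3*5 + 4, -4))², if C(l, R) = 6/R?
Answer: 9/4 ≈ 2.2500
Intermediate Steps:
T(C(-3*5 + 4, -4))² = (6/(-4))² = (6*(-¼))² = (-3/2)² = 9/4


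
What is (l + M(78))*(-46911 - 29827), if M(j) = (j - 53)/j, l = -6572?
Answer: 19667604079/39 ≈ 5.0430e+8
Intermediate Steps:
M(j) = (-53 + j)/j
(l + M(78))*(-46911 - 29827) = (-6572 + (-53 + 78)/78)*(-46911 - 29827) = (-6572 + (1/78)*25)*(-76738) = (-6572 + 25/78)*(-76738) = -512591/78*(-76738) = 19667604079/39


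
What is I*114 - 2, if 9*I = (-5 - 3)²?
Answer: 2426/3 ≈ 808.67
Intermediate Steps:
I = 64/9 (I = (-5 - 3)²/9 = (⅑)*(-8)² = (⅑)*64 = 64/9 ≈ 7.1111)
I*114 - 2 = (64/9)*114 - 2 = 2432/3 - 2 = 2426/3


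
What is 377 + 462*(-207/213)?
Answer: -5111/71 ≈ -71.986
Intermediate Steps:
377 + 462*(-207/213) = 377 + 462*(-207*1/213) = 377 + 462*(-69/71) = 377 - 31878/71 = -5111/71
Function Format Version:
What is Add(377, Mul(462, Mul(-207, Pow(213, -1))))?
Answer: Rational(-5111, 71) ≈ -71.986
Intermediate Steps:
Add(377, Mul(462, Mul(-207, Pow(213, -1)))) = Add(377, Mul(462, Mul(-207, Rational(1, 213)))) = Add(377, Mul(462, Rational(-69, 71))) = Add(377, Rational(-31878, 71)) = Rational(-5111, 71)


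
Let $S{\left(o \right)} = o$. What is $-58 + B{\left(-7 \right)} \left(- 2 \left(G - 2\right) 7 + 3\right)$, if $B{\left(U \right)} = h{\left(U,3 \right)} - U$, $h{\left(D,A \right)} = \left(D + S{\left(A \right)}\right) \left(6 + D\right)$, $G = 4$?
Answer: $-333$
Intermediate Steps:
$h{\left(D,A \right)} = \left(6 + D\right) \left(A + D\right)$ ($h{\left(D,A \right)} = \left(D + A\right) \left(6 + D\right) = \left(A + D\right) \left(6 + D\right) = \left(6 + D\right) \left(A + D\right)$)
$B{\left(U \right)} = 18 + U^{2} + 8 U$ ($B{\left(U \right)} = \left(U^{2} + 6 \cdot 3 + 6 U + 3 U\right) - U = \left(U^{2} + 18 + 6 U + 3 U\right) - U = \left(18 + U^{2} + 9 U\right) - U = 18 + U^{2} + 8 U$)
$-58 + B{\left(-7 \right)} \left(- 2 \left(G - 2\right) 7 + 3\right) = -58 + \left(18 + \left(-7\right)^{2} + 8 \left(-7\right)\right) \left(- 2 \left(4 - 2\right) 7 + 3\right) = -58 + \left(18 + 49 - 56\right) \left(\left(-2\right) 2 \cdot 7 + 3\right) = -58 + 11 \left(\left(-4\right) 7 + 3\right) = -58 + 11 \left(-28 + 3\right) = -58 + 11 \left(-25\right) = -58 - 275 = -333$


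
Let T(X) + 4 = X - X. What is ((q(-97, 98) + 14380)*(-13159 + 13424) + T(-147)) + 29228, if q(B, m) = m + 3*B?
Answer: 3788779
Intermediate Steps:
T(X) = -4 (T(X) = -4 + (X - X) = -4 + 0 = -4)
((q(-97, 98) + 14380)*(-13159 + 13424) + T(-147)) + 29228 = (((98 + 3*(-97)) + 14380)*(-13159 + 13424) - 4) + 29228 = (((98 - 291) + 14380)*265 - 4) + 29228 = ((-193 + 14380)*265 - 4) + 29228 = (14187*265 - 4) + 29228 = (3759555 - 4) + 29228 = 3759551 + 29228 = 3788779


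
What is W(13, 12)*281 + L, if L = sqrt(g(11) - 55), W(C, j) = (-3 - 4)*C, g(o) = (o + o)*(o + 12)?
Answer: -25571 + sqrt(451) ≈ -25550.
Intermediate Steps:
g(o) = 2*o*(12 + o) (g(o) = (2*o)*(12 + o) = 2*o*(12 + o))
W(C, j) = -7*C
L = sqrt(451) (L = sqrt(2*11*(12 + 11) - 55) = sqrt(2*11*23 - 55) = sqrt(506 - 55) = sqrt(451) ≈ 21.237)
W(13, 12)*281 + L = -7*13*281 + sqrt(451) = -91*281 + sqrt(451) = -25571 + sqrt(451)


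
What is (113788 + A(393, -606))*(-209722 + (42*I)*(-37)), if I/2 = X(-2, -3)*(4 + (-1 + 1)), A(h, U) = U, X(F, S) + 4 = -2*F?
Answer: -23736755404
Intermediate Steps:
X(F, S) = -4 - 2*F
I = 0 (I = 2*((-4 - 2*(-2))*(4 + (-1 + 1))) = 2*((-4 + 4)*(4 + 0)) = 2*(0*4) = 2*0 = 0)
(113788 + A(393, -606))*(-209722 + (42*I)*(-37)) = (113788 - 606)*(-209722 + (42*0)*(-37)) = 113182*(-209722 + 0*(-37)) = 113182*(-209722 + 0) = 113182*(-209722) = -23736755404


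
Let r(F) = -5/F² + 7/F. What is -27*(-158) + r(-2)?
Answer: 17045/4 ≈ 4261.3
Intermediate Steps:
r(F) = -5/F² + 7/F
-27*(-158) + r(-2) = -27*(-158) + (-5 + 7*(-2))/(-2)² = 4266 + (-5 - 14)/4 = 4266 + (¼)*(-19) = 4266 - 19/4 = 17045/4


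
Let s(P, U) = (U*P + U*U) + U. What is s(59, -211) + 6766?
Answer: 38627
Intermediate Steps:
s(P, U) = U + U² + P*U (s(P, U) = (P*U + U²) + U = (U² + P*U) + U = U + U² + P*U)
s(59, -211) + 6766 = -211*(1 + 59 - 211) + 6766 = -211*(-151) + 6766 = 31861 + 6766 = 38627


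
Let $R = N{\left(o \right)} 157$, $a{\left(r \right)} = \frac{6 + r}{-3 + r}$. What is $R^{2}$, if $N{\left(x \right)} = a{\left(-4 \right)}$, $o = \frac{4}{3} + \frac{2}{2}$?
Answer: $\frac{98596}{49} \approx 2012.2$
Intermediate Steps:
$a{\left(r \right)} = \frac{6 + r}{-3 + r}$
$o = \frac{7}{3}$ ($o = 4 \cdot \frac{1}{3} + 2 \cdot \frac{1}{2} = \frac{4}{3} + 1 = \frac{7}{3} \approx 2.3333$)
$N{\left(x \right)} = - \frac{2}{7}$ ($N{\left(x \right)} = \frac{6 - 4}{-3 - 4} = \frac{1}{-7} \cdot 2 = \left(- \frac{1}{7}\right) 2 = - \frac{2}{7}$)
$R = - \frac{314}{7}$ ($R = \left(- \frac{2}{7}\right) 157 = - \frac{314}{7} \approx -44.857$)
$R^{2} = \left(- \frac{314}{7}\right)^{2} = \frac{98596}{49}$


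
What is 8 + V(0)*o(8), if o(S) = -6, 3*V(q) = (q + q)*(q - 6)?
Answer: 8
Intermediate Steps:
V(q) = 2*q*(-6 + q)/3 (V(q) = ((q + q)*(q - 6))/3 = ((2*q)*(-6 + q))/3 = (2*q*(-6 + q))/3 = 2*q*(-6 + q)/3)
8 + V(0)*o(8) = 8 + ((⅔)*0*(-6 + 0))*(-6) = 8 + ((⅔)*0*(-6))*(-6) = 8 + 0*(-6) = 8 + 0 = 8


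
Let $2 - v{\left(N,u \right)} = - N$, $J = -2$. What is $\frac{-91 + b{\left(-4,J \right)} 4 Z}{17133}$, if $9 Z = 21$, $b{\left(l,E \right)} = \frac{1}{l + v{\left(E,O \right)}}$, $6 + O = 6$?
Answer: $- \frac{280}{51399} \approx -0.0054476$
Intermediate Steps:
$O = 0$ ($O = -6 + 6 = 0$)
$v{\left(N,u \right)} = 2 + N$ ($v{\left(N,u \right)} = 2 - - N = 2 + N$)
$b{\left(l,E \right)} = \frac{1}{2 + E + l}$ ($b{\left(l,E \right)} = \frac{1}{l + \left(2 + E\right)} = \frac{1}{2 + E + l}$)
$Z = \frac{7}{3}$ ($Z = \frac{1}{9} \cdot 21 = \frac{7}{3} \approx 2.3333$)
$\frac{-91 + b{\left(-4,J \right)} 4 Z}{17133} = \frac{-91 + \frac{1}{2 - 2 - 4} \cdot 4 \cdot \frac{7}{3}}{17133} = \left(-91 + \frac{1}{-4} \cdot 4 \cdot \frac{7}{3}\right) \frac{1}{17133} = \left(-91 + \left(- \frac{1}{4}\right) 4 \cdot \frac{7}{3}\right) \frac{1}{17133} = \left(-91 - \frac{7}{3}\right) \frac{1}{17133} = \left(- \frac{280}{3}\right) \frac{1}{17133} = - \frac{280}{51399}$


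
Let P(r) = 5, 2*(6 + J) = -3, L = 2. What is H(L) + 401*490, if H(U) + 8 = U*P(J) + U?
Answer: 196494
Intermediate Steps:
J = -15/2 (J = -6 + (1/2)*(-3) = -6 - 3/2 = -15/2 ≈ -7.5000)
H(U) = -8 + 6*U (H(U) = -8 + (U*5 + U) = -8 + (5*U + U) = -8 + 6*U)
H(L) + 401*490 = (-8 + 6*2) + 401*490 = (-8 + 12) + 196490 = 4 + 196490 = 196494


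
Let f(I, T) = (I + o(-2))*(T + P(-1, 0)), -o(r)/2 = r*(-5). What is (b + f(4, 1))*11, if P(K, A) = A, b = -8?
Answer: -264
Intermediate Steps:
o(r) = 10*r (o(r) = -2*r*(-5) = -(-10)*r = 10*r)
f(I, T) = T*(-20 + I) (f(I, T) = (I + 10*(-2))*(T + 0) = (I - 20)*T = (-20 + I)*T = T*(-20 + I))
(b + f(4, 1))*11 = (-8 + 1*(-20 + 4))*11 = (-8 + 1*(-16))*11 = (-8 - 16)*11 = -24*11 = -264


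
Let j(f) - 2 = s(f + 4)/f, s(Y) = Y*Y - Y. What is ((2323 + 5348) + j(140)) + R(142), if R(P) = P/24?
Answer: 3286921/420 ≈ 7826.0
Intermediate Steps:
s(Y) = Y² - Y
R(P) = P/24 (R(P) = P*(1/24) = P/24)
j(f) = 2 + (3 + f)*(4 + f)/f (j(f) = 2 + ((f + 4)*(-1 + (f + 4)))/f = 2 + ((4 + f)*(-1 + (4 + f)))/f = 2 + ((4 + f)*(3 + f))/f = 2 + ((3 + f)*(4 + f))/f = 2 + (3 + f)*(4 + f)/f)
((2323 + 5348) + j(140)) + R(142) = ((2323 + 5348) + (9 + 140 + 12/140)) + (1/24)*142 = (7671 + (9 + 140 + 12*(1/140))) + 71/12 = (7671 + (9 + 140 + 3/35)) + 71/12 = (7671 + 5218/35) + 71/12 = 273703/35 + 71/12 = 3286921/420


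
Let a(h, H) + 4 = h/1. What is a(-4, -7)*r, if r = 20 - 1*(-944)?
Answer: -7712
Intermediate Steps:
a(h, H) = -4 + h (a(h, H) = -4 + h/1 = -4 + h*1 = -4 + h)
r = 964 (r = 20 + 944 = 964)
a(-4, -7)*r = (-4 - 4)*964 = -8*964 = -7712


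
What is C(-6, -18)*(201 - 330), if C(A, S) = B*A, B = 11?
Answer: 8514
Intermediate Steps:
C(A, S) = 11*A
C(-6, -18)*(201 - 330) = (11*(-6))*(201 - 330) = -66*(-129) = 8514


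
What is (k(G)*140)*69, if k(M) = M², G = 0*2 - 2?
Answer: 38640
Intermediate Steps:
G = -2 (G = 0 - 2 = -2)
(k(G)*140)*69 = ((-2)²*140)*69 = (4*140)*69 = 560*69 = 38640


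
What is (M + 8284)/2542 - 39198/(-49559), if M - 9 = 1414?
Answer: 580710529/125978978 ≈ 4.6096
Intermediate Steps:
M = 1423 (M = 9 + 1414 = 1423)
(M + 8284)/2542 - 39198/(-49559) = (1423 + 8284)/2542 - 39198/(-49559) = 9707*(1/2542) - 39198*(-1/49559) = 9707/2542 + 39198/49559 = 580710529/125978978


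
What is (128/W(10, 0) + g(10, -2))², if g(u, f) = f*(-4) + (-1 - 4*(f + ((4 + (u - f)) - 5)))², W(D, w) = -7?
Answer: 90459121/49 ≈ 1.8461e+6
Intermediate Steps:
g(u, f) = (3 - 4*u)² - 4*f (g(u, f) = -4*f + (-1 - 4*(f + ((4 + u - f) - 5)))² = -4*f + (-1 - 4*(f + (-1 + u - f)))² = -4*f + (-1 - 4*(-1 + u))² = -4*f + (-1 + (4 - 4*u))² = -4*f + (3 - 4*u)² = (3 - 4*u)² - 4*f)
(128/W(10, 0) + g(10, -2))² = (128/(-7) + ((-3 + 4*10)² - 4*(-2)))² = (128*(-⅐) + ((-3 + 40)² + 8))² = (-128/7 + (37² + 8))² = (-128/7 + (1369 + 8))² = (-128/7 + 1377)² = (9511/7)² = 90459121/49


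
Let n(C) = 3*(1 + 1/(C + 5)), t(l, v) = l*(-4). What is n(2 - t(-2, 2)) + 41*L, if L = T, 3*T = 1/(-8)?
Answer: -41/24 ≈ -1.7083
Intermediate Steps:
t(l, v) = -4*l
T = -1/24 (T = (1/3)/(-8) = (1/3)*(-1/8) = -1/24 ≈ -0.041667)
L = -1/24 ≈ -0.041667
n(C) = 3 + 3/(5 + C) (n(C) = 3*(1 + 1/(5 + C)) = 3 + 3/(5 + C))
n(2 - t(-2, 2)) + 41*L = 3*(6 + (2 - (-4)*(-2)))/(5 + (2 - (-4)*(-2))) + 41*(-1/24) = 3*(6 + (2 - 1*8))/(5 + (2 - 1*8)) - 41/24 = 3*(6 + (2 - 8))/(5 + (2 - 8)) - 41/24 = 3*(6 - 6)/(5 - 6) - 41/24 = 3*0/(-1) - 41/24 = 3*(-1)*0 - 41/24 = 0 - 41/24 = -41/24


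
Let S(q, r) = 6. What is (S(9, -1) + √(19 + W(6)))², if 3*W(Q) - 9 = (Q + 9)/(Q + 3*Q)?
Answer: 1397/24 + √3198 ≈ 114.76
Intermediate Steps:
W(Q) = 3 + (9 + Q)/(12*Q) (W(Q) = 3 + ((Q + 9)/(Q + 3*Q))/3 = 3 + ((9 + Q)/((4*Q)))/3 = 3 + ((9 + Q)*(1/(4*Q)))/3 = 3 + ((9 + Q)/(4*Q))/3 = 3 + (9 + Q)/(12*Q))
(S(9, -1) + √(19 + W(6)))² = (6 + √(19 + (1/12)*(9 + 37*6)/6))² = (6 + √(19 + (1/12)*(⅙)*(9 + 222)))² = (6 + √(19 + (1/12)*(⅙)*231))² = (6 + √(19 + 77/24))² = (6 + √(533/24))² = (6 + √3198/12)²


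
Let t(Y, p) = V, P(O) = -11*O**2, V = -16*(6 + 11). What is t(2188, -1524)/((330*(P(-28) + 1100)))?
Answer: 34/310365 ≈ 0.00010955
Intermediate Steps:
V = -272 (V = -16*17 = -272)
t(Y, p) = -272
t(2188, -1524)/((330*(P(-28) + 1100))) = -272*1/(330*(-11*(-28)**2 + 1100)) = -272*1/(330*(-11*784 + 1100)) = -272*1/(330*(-8624 + 1100)) = -272/(330*(-7524)) = -272/(-2482920) = -272*(-1/2482920) = 34/310365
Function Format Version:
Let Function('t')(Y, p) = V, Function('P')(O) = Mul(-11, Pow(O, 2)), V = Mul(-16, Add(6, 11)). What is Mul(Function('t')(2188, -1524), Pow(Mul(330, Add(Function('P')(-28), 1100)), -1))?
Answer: Rational(34, 310365) ≈ 0.00010955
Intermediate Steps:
V = -272 (V = Mul(-16, 17) = -272)
Function('t')(Y, p) = -272
Mul(Function('t')(2188, -1524), Pow(Mul(330, Add(Function('P')(-28), 1100)), -1)) = Mul(-272, Pow(Mul(330, Add(Mul(-11, Pow(-28, 2)), 1100)), -1)) = Mul(-272, Pow(Mul(330, Add(Mul(-11, 784), 1100)), -1)) = Mul(-272, Pow(Mul(330, Add(-8624, 1100)), -1)) = Mul(-272, Pow(Mul(330, -7524), -1)) = Mul(-272, Pow(-2482920, -1)) = Mul(-272, Rational(-1, 2482920)) = Rational(34, 310365)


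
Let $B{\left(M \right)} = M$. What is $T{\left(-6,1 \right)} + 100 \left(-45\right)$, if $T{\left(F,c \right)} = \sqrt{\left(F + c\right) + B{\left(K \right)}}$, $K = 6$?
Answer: $-4499$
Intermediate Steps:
$T{\left(F,c \right)} = \sqrt{6 + F + c}$ ($T{\left(F,c \right)} = \sqrt{\left(F + c\right) + 6} = \sqrt{6 + F + c}$)
$T{\left(-6,1 \right)} + 100 \left(-45\right) = \sqrt{6 - 6 + 1} + 100 \left(-45\right) = \sqrt{1} - 4500 = 1 - 4500 = -4499$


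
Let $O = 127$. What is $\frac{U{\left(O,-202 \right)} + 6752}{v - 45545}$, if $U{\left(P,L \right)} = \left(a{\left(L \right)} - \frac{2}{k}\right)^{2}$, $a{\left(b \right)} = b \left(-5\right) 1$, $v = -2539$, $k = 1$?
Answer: $- \frac{255704}{12021} \approx -21.271$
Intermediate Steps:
$a{\left(b \right)} = - 5 b$ ($a{\left(b \right)} = - 5 b 1 = - 5 b$)
$U{\left(P,L \right)} = \left(-2 - 5 L\right)^{2}$ ($U{\left(P,L \right)} = \left(- 5 L - \frac{2}{1}\right)^{2} = \left(- 5 L - 2\right)^{2} = \left(-2 - 5 L\right)^{2}$)
$\frac{U{\left(O,-202 \right)} + 6752}{v - 45545} = \frac{\left(2 + 5 \left(-202\right)\right)^{2} + 6752}{-2539 - 45545} = \frac{\left(2 - 1010\right)^{2} + 6752}{-48084} = \left(\left(-1008\right)^{2} + 6752\right) \left(- \frac{1}{48084}\right) = \left(1016064 + 6752\right) \left(- \frac{1}{48084}\right) = 1022816 \left(- \frac{1}{48084}\right) = - \frac{255704}{12021}$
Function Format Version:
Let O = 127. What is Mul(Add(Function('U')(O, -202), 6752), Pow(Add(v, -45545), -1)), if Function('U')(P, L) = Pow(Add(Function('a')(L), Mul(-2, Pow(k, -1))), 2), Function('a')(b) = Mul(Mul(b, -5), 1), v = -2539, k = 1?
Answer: Rational(-255704, 12021) ≈ -21.271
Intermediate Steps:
Function('a')(b) = Mul(-5, b) (Function('a')(b) = Mul(Mul(-5, b), 1) = Mul(-5, b))
Function('U')(P, L) = Pow(Add(-2, Mul(-5, L)), 2) (Function('U')(P, L) = Pow(Add(Mul(-5, L), Mul(-2, Pow(1, -1))), 2) = Pow(Add(Mul(-5, L), Mul(-2, 1)), 2) = Pow(Add(Mul(-5, L), -2), 2) = Pow(Add(-2, Mul(-5, L)), 2))
Mul(Add(Function('U')(O, -202), 6752), Pow(Add(v, -45545), -1)) = Mul(Add(Pow(Add(2, Mul(5, -202)), 2), 6752), Pow(Add(-2539, -45545), -1)) = Mul(Add(Pow(Add(2, -1010), 2), 6752), Pow(-48084, -1)) = Mul(Add(Pow(-1008, 2), 6752), Rational(-1, 48084)) = Mul(Add(1016064, 6752), Rational(-1, 48084)) = Mul(1022816, Rational(-1, 48084)) = Rational(-255704, 12021)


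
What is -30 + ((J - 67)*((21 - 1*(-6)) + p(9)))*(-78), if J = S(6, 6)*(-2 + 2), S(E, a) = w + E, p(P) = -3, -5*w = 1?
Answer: 125394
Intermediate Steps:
w = -⅕ (w = -⅕*1 = -⅕ ≈ -0.20000)
S(E, a) = -⅕ + E
J = 0 (J = (-⅕ + 6)*(-2 + 2) = (29/5)*0 = 0)
-30 + ((J - 67)*((21 - 1*(-6)) + p(9)))*(-78) = -30 + ((0 - 67)*((21 - 1*(-6)) - 3))*(-78) = -30 - 67*((21 + 6) - 3)*(-78) = -30 - 67*(27 - 3)*(-78) = -30 - 67*24*(-78) = -30 - 1608*(-78) = -30 + 125424 = 125394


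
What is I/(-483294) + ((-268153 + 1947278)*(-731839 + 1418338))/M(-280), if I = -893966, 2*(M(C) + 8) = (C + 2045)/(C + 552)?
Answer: -151531612324823386979/625140789 ≈ -2.4240e+11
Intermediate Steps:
M(C) = -8 + (2045 + C)/(2*(552 + C)) (M(C) = -8 + ((C + 2045)/(C + 552))/2 = -8 + ((2045 + C)/(552 + C))/2 = -8 + (2045 + C)/(2*(552 + C)))
I/(-483294) + ((-268153 + 1947278)*(-731839 + 1418338))/M(-280) = -893966/(-483294) + ((-268153 + 1947278)*(-731839 + 1418338))/(((-6787 - 15*(-280))/(2*(552 - 280)))) = -893966*(-1/483294) + (1679125*686499)/(((½)*(-6787 + 4200)/272)) = 446983/241647 + 1152717633375/(((½)*(1/272)*(-2587))) = 446983/241647 + 1152717633375/(-2587/544) = 446983/241647 + 1152717633375*(-544/2587) = 446983/241647 - 627078392556000/2587 = -151531612324823386979/625140789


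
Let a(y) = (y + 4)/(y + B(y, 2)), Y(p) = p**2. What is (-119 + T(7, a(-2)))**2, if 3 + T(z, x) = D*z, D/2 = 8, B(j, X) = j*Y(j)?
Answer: 100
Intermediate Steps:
B(j, X) = j**3 (B(j, X) = j*j**2 = j**3)
a(y) = (4 + y)/(y + y**3) (a(y) = (y + 4)/(y + y**3) = (4 + y)/(y + y**3))
D = 16 (D = 2*8 = 16)
T(z, x) = -3 + 16*z
(-119 + T(7, a(-2)))**2 = (-119 + (-3 + 16*7))**2 = (-119 + (-3 + 112))**2 = (-119 + 109)**2 = (-10)**2 = 100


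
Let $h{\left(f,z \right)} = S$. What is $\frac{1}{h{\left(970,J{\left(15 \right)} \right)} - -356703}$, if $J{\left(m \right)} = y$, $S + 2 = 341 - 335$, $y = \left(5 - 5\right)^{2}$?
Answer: $\frac{1}{356707} \approx 2.8034 \cdot 10^{-6}$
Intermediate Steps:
$y = 0$ ($y = 0^{2} = 0$)
$S = 4$ ($S = -2 + \left(341 - 335\right) = -2 + 6 = 4$)
$J{\left(m \right)} = 0$
$h{\left(f,z \right)} = 4$
$\frac{1}{h{\left(970,J{\left(15 \right)} \right)} - -356703} = \frac{1}{4 - -356703} = \frac{1}{4 + 356703} = \frac{1}{356707}$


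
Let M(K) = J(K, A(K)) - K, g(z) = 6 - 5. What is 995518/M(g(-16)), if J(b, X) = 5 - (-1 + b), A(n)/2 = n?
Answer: 497759/2 ≈ 2.4888e+5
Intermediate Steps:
A(n) = 2*n
g(z) = 1
J(b, X) = 6 - b (J(b, X) = 5 + (1 - b) = 6 - b)
M(K) = 6 - 2*K (M(K) = (6 - K) - K = 6 - 2*K)
995518/M(g(-16)) = 995518/(6 - 2*1) = 995518/(6 - 2) = 995518/4 = 995518*(¼) = 497759/2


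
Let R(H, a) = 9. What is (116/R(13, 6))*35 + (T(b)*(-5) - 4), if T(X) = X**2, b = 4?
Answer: 3304/9 ≈ 367.11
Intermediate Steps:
(116/R(13, 6))*35 + (T(b)*(-5) - 4) = (116/9)*35 + (4**2*(-5) - 4) = (116*(1/9))*35 + (16*(-5) - 4) = (116/9)*35 + (-80 - 4) = 4060/9 - 84 = 3304/9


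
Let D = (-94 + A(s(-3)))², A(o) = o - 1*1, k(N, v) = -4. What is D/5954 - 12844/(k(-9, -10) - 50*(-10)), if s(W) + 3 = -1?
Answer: -8951485/369148 ≈ -24.249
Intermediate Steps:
s(W) = -4 (s(W) = -3 - 1 = -4)
A(o) = -1 + o (A(o) = o - 1 = -1 + o)
D = 9801 (D = (-94 + (-1 - 4))² = (-94 - 5)² = (-99)² = 9801)
D/5954 - 12844/(k(-9, -10) - 50*(-10)) = 9801/5954 - 12844/(-4 - 50*(-10)) = 9801*(1/5954) - 12844/(-4 + 500) = 9801/5954 - 12844/496 = 9801/5954 - 12844*1/496 = 9801/5954 - 3211/124 = -8951485/369148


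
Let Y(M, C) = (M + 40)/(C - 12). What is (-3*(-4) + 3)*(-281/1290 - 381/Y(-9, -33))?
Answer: 22108339/2666 ≈ 8292.7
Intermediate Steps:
Y(M, C) = (40 + M)/(-12 + C)
(-3*(-4) + 3)*(-281/1290 - 381/Y(-9, -33)) = (-3*(-4) + 3)*(-281/1290 - 381*(-12 - 33)/(40 - 9)) = (12 + 3)*(-281*1/1290 - 381/(31/(-45))) = 15*(-281/1290 - 381/((-1/45*31))) = 15*(-281/1290 - 381/(-31/45)) = 15*(-281/1290 - 381*(-45/31)) = 15*(-281/1290 + 17145/31) = 15*(22108339/39990) = 22108339/2666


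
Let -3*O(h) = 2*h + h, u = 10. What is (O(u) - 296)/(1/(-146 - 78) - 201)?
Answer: 68544/45025 ≈ 1.5224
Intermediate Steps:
O(h) = -h (O(h) = -(2*h + h)/3 = -h)
(O(u) - 296)/(1/(-146 - 78) - 201) = (-1*10 - 296)/(1/(-146 - 78) - 201) = (-10 - 296)/(1/(-224) - 201) = -306/(-1/224 - 201) = -306/(-45025/224) = -306*(-224/45025) = 68544/45025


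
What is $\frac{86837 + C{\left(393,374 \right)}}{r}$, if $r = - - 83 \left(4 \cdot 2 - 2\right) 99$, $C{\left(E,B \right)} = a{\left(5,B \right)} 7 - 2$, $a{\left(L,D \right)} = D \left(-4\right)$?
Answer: $\frac{76363}{49302} \approx 1.5489$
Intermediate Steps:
$a{\left(L,D \right)} = - 4 D$
$C{\left(E,B \right)} = -2 - 28 B$ ($C{\left(E,B \right)} = - 4 B 7 - 2 = - 28 B - 2 = -2 - 28 B$)
$r = 49302$ ($r = - - 83 \left(8 - 2\right) 99 = - \left(-83\right) 6 \cdot 99 = - \left(-498\right) 99 = \left(-1\right) \left(-49302\right) = 49302$)
$\frac{86837 + C{\left(393,374 \right)}}{r} = \frac{86837 - 10474}{49302} = \left(86837 - 10474\right) \frac{1}{49302} = 76363 \cdot \frac{1}{49302} = \frac{76363}{49302}$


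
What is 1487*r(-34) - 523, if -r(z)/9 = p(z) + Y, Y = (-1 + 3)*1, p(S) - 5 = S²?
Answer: -15564952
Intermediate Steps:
p(S) = 5 + S²
Y = 2 (Y = 2*1 = 2)
r(z) = -63 - 9*z² (r(z) = -9*((5 + z²) + 2) = -9*(7 + z²) = -63 - 9*z²)
1487*r(-34) - 523 = 1487*(-63 - 9*(-34)²) - 523 = 1487*(-63 - 9*1156) - 523 = 1487*(-63 - 10404) - 523 = 1487*(-10467) - 523 = -15564429 - 523 = -15564952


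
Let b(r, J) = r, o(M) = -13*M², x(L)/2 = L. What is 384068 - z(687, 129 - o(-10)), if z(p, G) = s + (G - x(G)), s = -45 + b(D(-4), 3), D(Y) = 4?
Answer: 385538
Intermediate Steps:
x(L) = 2*L
s = -41 (s = -45 + 4 = -41)
z(p, G) = -41 - G (z(p, G) = -41 + (G - 2*G) = -41 - G)
384068 - z(687, 129 - o(-10)) = 384068 - (-41 - (129 - (-13)*(-10)²)) = 384068 - (-41 - (129 - (-13)*100)) = 384068 - (-41 - (129 - 1*(-1300))) = 384068 - (-41 - (129 + 1300)) = 384068 - (-41 - 1*1429) = 384068 - (-41 - 1429) = 384068 - 1*(-1470) = 384068 + 1470 = 385538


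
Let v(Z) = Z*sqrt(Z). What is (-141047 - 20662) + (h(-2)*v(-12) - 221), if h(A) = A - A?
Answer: -161930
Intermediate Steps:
h(A) = 0
v(Z) = Z**(3/2)
(-141047 - 20662) + (h(-2)*v(-12) - 221) = (-141047 - 20662) + (0*(-12)**(3/2) - 221) = -161709 + (0*(-24*I*sqrt(3)) - 221) = -161709 + (0 - 221) = -161709 - 221 = -161930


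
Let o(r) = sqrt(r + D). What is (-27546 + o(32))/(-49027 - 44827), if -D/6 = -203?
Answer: 13773/46927 - 25*sqrt(2)/93854 ≈ 0.29312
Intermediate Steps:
D = 1218 (D = -6*(-203) = 1218)
o(r) = sqrt(1218 + r) (o(r) = sqrt(r + 1218) = sqrt(1218 + r))
(-27546 + o(32))/(-49027 - 44827) = (-27546 + sqrt(1218 + 32))/(-49027 - 44827) = (-27546 + sqrt(1250))/(-93854) = (-27546 + 25*sqrt(2))*(-1/93854) = 13773/46927 - 25*sqrt(2)/93854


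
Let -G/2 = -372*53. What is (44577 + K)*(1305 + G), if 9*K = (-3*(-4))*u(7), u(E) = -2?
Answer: 1815824617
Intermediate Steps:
G = 39432 (G = -(-744)*53 = -2*(-19716) = 39432)
K = -8/3 (K = (-3*(-4)*(-2))/9 = (12*(-2))/9 = (1/9)*(-24) = -8/3 ≈ -2.6667)
(44577 + K)*(1305 + G) = (44577 - 8/3)*(1305 + 39432) = (133723/3)*40737 = 1815824617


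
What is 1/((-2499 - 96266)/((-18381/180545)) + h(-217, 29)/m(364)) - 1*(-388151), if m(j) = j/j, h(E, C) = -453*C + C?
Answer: 6827804624399708/17590588777 ≈ 3.8815e+5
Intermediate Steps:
h(E, C) = -452*C
m(j) = 1
1/((-2499 - 96266)/((-18381/180545)) + h(-217, 29)/m(364)) - 1*(-388151) = 1/((-2499 - 96266)/((-18381/180545)) - 452*29/1) - 1*(-388151) = 1/(-98765/((-18381*1/180545)) - 13108*1) + 388151 = 1/(-98765/(-18381/180545) - 13108) + 388151 = 1/(-98765*(-180545/18381) - 13108) + 388151 = 1/(17831526925/18381 - 13108) + 388151 = 1/(17590588777/18381) + 388151 = 18381/17590588777 + 388151 = 6827804624399708/17590588777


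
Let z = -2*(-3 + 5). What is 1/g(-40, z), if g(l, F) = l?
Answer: -1/40 ≈ -0.025000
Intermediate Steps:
z = -4 (z = -2*2 = -4)
1/g(-40, z) = 1/(-40) = -1/40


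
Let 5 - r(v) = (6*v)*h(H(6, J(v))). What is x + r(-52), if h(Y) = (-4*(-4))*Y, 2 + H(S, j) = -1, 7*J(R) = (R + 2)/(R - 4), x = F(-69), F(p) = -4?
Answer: -14975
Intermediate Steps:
x = -4
J(R) = (2 + R)/(7*(-4 + R)) (J(R) = ((R + 2)/(R - 4))/7 = ((2 + R)/(-4 + R))/7 = (2 + R)/(7*(-4 + R)))
H(S, j) = -3 (H(S, j) = -2 - 1 = -3)
h(Y) = 16*Y
r(v) = 5 + 288*v (r(v) = 5 - 6*v*16*(-3) = 5 - 6*v*(-48) = 5 - (-288)*v = 5 + 288*v)
x + r(-52) = -4 + (5 + 288*(-52)) = -4 + (5 - 14976) = -4 - 14971 = -14975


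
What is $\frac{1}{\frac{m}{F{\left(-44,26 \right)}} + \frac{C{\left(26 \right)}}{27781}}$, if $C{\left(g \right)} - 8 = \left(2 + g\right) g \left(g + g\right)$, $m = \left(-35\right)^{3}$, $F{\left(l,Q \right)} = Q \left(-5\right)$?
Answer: $\frac{55562}{18400503} \approx 0.0030196$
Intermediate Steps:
$F{\left(l,Q \right)} = - 5 Q$
$m = -42875$
$C{\left(g \right)} = 8 + 2 g^{2} \left(2 + g\right)$ ($C{\left(g \right)} = 8 + \left(2 + g\right) g \left(g + g\right) = 8 + g \left(2 + g\right) 2 g = 8 + 2 g^{2} \left(2 + g\right)$)
$\frac{1}{\frac{m}{F{\left(-44,26 \right)}} + \frac{C{\left(26 \right)}}{27781}} = \frac{1}{- \frac{42875}{\left(-5\right) 26} + \frac{8 + 2 \cdot 26^{3} + 4 \cdot 26^{2}}{27781}} = \frac{1}{- \frac{42875}{-130} + \left(8 + 2 \cdot 17576 + 4 \cdot 676\right) \frac{1}{27781}} = \frac{1}{\left(-42875\right) \left(- \frac{1}{130}\right) + \left(8 + 35152 + 2704\right) \frac{1}{27781}} = \frac{1}{\frac{8575}{26} + 37864 \cdot \frac{1}{27781}} = \frac{1}{\frac{8575}{26} + \frac{37864}{27781}} = \frac{1}{\frac{18400503}{55562}} = \frac{55562}{18400503}$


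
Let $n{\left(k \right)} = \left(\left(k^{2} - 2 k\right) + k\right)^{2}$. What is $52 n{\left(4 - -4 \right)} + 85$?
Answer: $163157$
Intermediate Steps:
$n{\left(k \right)} = \left(k^{2} - k\right)^{2}$
$52 n{\left(4 - -4 \right)} + 85 = 52 \left(4 - -4\right)^{2} \left(-1 + \left(4 - -4\right)\right)^{2} + 85 = 52 \left(4 + 4\right)^{2} \left(-1 + \left(4 + 4\right)\right)^{2} + 85 = 52 \cdot 8^{2} \left(-1 + 8\right)^{2} + 85 = 52 \cdot 64 \cdot 7^{2} + 85 = 52 \cdot 64 \cdot 49 + 85 = 52 \cdot 3136 + 85 = 163072 + 85 = 163157$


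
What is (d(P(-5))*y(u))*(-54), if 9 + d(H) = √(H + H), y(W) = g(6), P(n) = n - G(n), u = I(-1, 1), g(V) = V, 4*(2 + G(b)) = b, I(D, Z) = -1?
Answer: 2916 - 162*I*√14 ≈ 2916.0 - 606.15*I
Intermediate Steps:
G(b) = -2 + b/4
u = -1
P(n) = 2 + 3*n/4 (P(n) = n - (-2 + n/4) = n + (2 - n/4) = 2 + 3*n/4)
y(W) = 6
d(H) = -9 + √2*√H (d(H) = -9 + √(H + H) = -9 + √(2*H) = -9 + √2*√H)
(d(P(-5))*y(u))*(-54) = ((-9 + √2*√(2 + (¾)*(-5)))*6)*(-54) = ((-9 + √2*√(2 - 15/4))*6)*(-54) = ((-9 + √2*√(-7/4))*6)*(-54) = ((-9 + √2*(I*√7/2))*6)*(-54) = ((-9 + I*√14/2)*6)*(-54) = (-54 + 3*I*√14)*(-54) = 2916 - 162*I*√14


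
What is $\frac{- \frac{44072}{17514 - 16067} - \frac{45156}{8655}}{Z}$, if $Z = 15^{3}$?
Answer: $- \frac{148927964}{14089258125} \approx -0.01057$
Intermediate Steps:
$Z = 3375$
$\frac{- \frac{44072}{17514 - 16067} - \frac{45156}{8655}}{Z} = \frac{- \frac{44072}{17514 - 16067} - \frac{45156}{8655}}{3375} = \left(- \frac{44072}{1447} - \frac{15052}{2885}\right) \frac{1}{3375} = \left(- \frac{148927964}{4174595}\right) \frac{1}{3375} = - \frac{148927964}{14089258125}$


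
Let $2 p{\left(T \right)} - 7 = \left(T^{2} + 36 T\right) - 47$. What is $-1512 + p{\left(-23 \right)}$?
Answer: $- \frac{3363}{2} \approx -1681.5$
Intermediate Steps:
$p{\left(T \right)} = -20 + \frac{T^{2}}{2} + 18 T$ ($p{\left(T \right)} = \frac{7}{2} + \frac{\left(T^{2} + 36 T\right) - 47}{2} = \frac{7}{2} + \frac{-47 + T^{2} + 36 T}{2} = \frac{7}{2} + \left(- \frac{47}{2} + \frac{T^{2}}{2} + 18 T\right) = -20 + \frac{T^{2}}{2} + 18 T$)
$-1512 + p{\left(-23 \right)} = -1512 + \left(-20 + \frac{\left(-23\right)^{2}}{2} + 18 \left(-23\right)\right) = -1512 - \frac{339}{2} = - \frac{3363}{2}$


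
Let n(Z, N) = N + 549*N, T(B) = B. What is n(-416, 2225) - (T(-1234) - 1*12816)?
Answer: 1237800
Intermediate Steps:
n(Z, N) = 550*N
n(-416, 2225) - (T(-1234) - 1*12816) = 550*2225 - (-1234 - 1*12816) = 1223750 - (-1234 - 12816) = 1223750 - 1*(-14050) = 1223750 + 14050 = 1237800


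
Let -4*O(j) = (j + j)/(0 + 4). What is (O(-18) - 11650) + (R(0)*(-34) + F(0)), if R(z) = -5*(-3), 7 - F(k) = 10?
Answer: -48643/4 ≈ -12161.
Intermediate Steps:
F(k) = -3 (F(k) = 7 - 1*10 = 7 - 10 = -3)
O(j) = -j/8 (O(j) = -(j + j)/(4*(0 + 4)) = -2*j/(4*4) = -j/8)
R(z) = 15
(O(-18) - 11650) + (R(0)*(-34) + F(0)) = (-⅛*(-18) - 11650) + (15*(-34) - 3) = (9/4 - 11650) + (-510 - 3) = -46591/4 - 513 = -48643/4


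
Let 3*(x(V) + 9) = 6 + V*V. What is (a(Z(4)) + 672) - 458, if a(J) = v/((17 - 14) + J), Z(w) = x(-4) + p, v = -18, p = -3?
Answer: 1124/5 ≈ 224.80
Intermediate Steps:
x(V) = -7 + V²/3 (x(V) = -9 + (6 + V*V)/3 = -9 + (6 + V²)/3 = -9 + (2 + V²/3) = -7 + V²/3)
Z(w) = -14/3 (Z(w) = (-7 + (⅓)*(-4)²) - 3 = (-7 + (⅓)*16) - 3 = (-7 + 16/3) - 3 = -5/3 - 3 = -14/3)
a(J) = -18/(3 + J) (a(J) = -18/((17 - 14) + J) = -18/(3 + J))
(a(Z(4)) + 672) - 458 = (-18/(3 - 14/3) + 672) - 458 = (-18/(-5/3) + 672) - 458 = (-18*(-⅗) + 672) - 458 = (54/5 + 672) - 458 = 3414/5 - 458 = 1124/5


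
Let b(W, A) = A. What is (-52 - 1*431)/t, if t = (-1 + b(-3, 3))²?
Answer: -483/4 ≈ -120.75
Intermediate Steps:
t = 4 (t = (-1 + 3)² = 2² = 4)
(-52 - 1*431)/t = (-52 - 1*431)/4 = (-52 - 431)*(¼) = -483*¼ = -483/4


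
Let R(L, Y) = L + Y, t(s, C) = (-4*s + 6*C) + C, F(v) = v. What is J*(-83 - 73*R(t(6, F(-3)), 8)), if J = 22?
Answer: 57596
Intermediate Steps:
t(s, C) = -4*s + 7*C
J*(-83 - 73*R(t(6, F(-3)), 8)) = 22*(-83 - 73*((-4*6 + 7*(-3)) + 8)) = 22*(-83 - 73*((-24 - 21) + 8)) = 22*(-83 - 73*(-45 + 8)) = 22*(-83 - 73*(-37)) = 22*(-83 + 2701) = 22*2618 = 57596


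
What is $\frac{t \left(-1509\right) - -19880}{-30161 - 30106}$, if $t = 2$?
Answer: $- \frac{16862}{60267} \approx -0.27979$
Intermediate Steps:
$\frac{t \left(-1509\right) - -19880}{-30161 - 30106} = \frac{2 \left(-1509\right) - -19880}{-30161 - 30106} = \frac{-3018 + 19880}{-60267} = 16862 \left(- \frac{1}{60267}\right) = - \frac{16862}{60267}$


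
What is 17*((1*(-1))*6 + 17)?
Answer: 187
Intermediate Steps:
17*((1*(-1))*6 + 17) = 17*(-1*6 + 17) = 17*(-6 + 17) = 17*11 = 187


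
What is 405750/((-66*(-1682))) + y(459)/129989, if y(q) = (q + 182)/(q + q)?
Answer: 2017424120633/551960461701 ≈ 3.6550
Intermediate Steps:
y(q) = (182 + q)/(2*q) (y(q) = (182 + q)/((2*q)) = (182 + q)*(1/(2*q)) = (182 + q)/(2*q))
405750/((-66*(-1682))) + y(459)/129989 = 405750/((-66*(-1682))) + ((½)*(182 + 459)/459)/129989 = 405750/111012 + ((½)*(1/459)*641)*(1/129989) = 405750*(1/111012) + (641/918)*(1/129989) = 67625/18502 + 641/119329902 = 2017424120633/551960461701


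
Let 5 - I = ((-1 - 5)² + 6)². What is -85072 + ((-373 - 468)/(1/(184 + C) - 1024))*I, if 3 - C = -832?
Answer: -90276229821/1043455 ≈ -86517.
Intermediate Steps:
C = 835 (C = 3 - 1*(-832) = 3 + 832 = 835)
I = -1759 (I = 5 - ((-1 - 5)² + 6)² = 5 - ((-6)² + 6)² = 5 - (36 + 6)² = 5 - 1*42² = 5 - 1*1764 = 5 - 1764 = -1759)
-85072 + ((-373 - 468)/(1/(184 + C) - 1024))*I = -85072 + ((-373 - 468)/(1/(184 + 835) - 1024))*(-1759) = -85072 - 841/(1/1019 - 1024)*(-1759) = -85072 - 841/(-1043455/1019)*(-1759) = -85072 - 841*(-1019/1043455)*(-1759) = -85072 + (856979/1043455)*(-1759) = -85072 - 1507426061/1043455 = -90276229821/1043455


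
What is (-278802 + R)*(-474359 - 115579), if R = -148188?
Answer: 251897626620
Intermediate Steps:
(-278802 + R)*(-474359 - 115579) = (-278802 - 148188)*(-474359 - 115579) = -426990*(-589938) = 251897626620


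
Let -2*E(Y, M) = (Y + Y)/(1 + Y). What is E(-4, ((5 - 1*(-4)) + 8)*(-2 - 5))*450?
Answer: -600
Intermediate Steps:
E(Y, M) = -Y/(1 + Y) (E(Y, M) = -(Y + Y)/(2*(1 + Y)) = -2*Y/(2*(1 + Y)) = -Y/(1 + Y))
E(-4, ((5 - 1*(-4)) + 8)*(-2 - 5))*450 = -1*(-4)/(1 - 4)*450 = -1*(-4)/(-3)*450 = -1*(-4)*(-⅓)*450 = -4/3*450 = -600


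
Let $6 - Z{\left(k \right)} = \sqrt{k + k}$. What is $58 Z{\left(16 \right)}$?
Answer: $348 - 232 \sqrt{2} \approx 19.902$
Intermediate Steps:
$Z{\left(k \right)} = 6 - \sqrt{2} \sqrt{k}$ ($Z{\left(k \right)} = 6 - \sqrt{k + k} = 6 - \sqrt{2 k} = 6 - \sqrt{2} \sqrt{k}$)
$58 Z{\left(16 \right)} = 58 \left(6 - \sqrt{2} \sqrt{16}\right) = 58 \left(6 - \sqrt{2} \cdot 4\right) = 58 \left(6 - 4 \sqrt{2}\right) = 348 - 232 \sqrt{2}$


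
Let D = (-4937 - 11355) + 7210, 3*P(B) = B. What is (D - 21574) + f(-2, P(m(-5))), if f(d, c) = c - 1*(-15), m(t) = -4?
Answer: -91927/3 ≈ -30642.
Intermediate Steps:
P(B) = B/3
f(d, c) = 15 + c (f(d, c) = c + 15 = 15 + c)
D = -9082 (D = -16292 + 7210 = -9082)
(D - 21574) + f(-2, P(m(-5))) = (-9082 - 21574) + (15 + (⅓)*(-4)) = -30656 + (15 - 4/3) = -30656 + 41/3 = -91927/3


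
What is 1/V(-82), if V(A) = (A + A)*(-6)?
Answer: 1/984 ≈ 0.0010163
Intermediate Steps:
V(A) = -12*A (V(A) = (2*A)*(-6) = -12*A)
1/V(-82) = 1/(-12*(-82)) = 1/984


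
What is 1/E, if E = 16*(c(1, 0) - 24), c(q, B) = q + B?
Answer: -1/368 ≈ -0.0027174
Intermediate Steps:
c(q, B) = B + q
E = -368 (E = 16*((0 + 1) - 24) = 16*(1 - 24) = 16*(-23) = -368)
1/E = 1/(-368) = -1/368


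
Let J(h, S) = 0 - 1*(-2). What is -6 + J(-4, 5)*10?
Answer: 14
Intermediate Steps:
J(h, S) = 2 (J(h, S) = 0 + 2 = 2)
-6 + J(-4, 5)*10 = -6 + 2*10 = -6 + 20 = 14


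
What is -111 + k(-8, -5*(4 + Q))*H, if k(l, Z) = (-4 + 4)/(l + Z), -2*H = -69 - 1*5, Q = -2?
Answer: -111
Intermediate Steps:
H = 37 (H = -(-69 - 1*5)/2 = -(-69 - 5)/2 = -½*(-74) = 37)
k(l, Z) = 0 (k(l, Z) = 0/(Z + l) = 0)
-111 + k(-8, -5*(4 + Q))*H = -111 + 0*37 = -111 + 0 = -111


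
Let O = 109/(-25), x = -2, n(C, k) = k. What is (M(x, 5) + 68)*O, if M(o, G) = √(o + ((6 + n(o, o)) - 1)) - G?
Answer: -6976/25 ≈ -279.04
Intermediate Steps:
O = -109/25 (O = 109*(-1/25) = -109/25 ≈ -4.3600)
M(o, G) = √(5 + 2*o) - G (M(o, G) = √(o + ((6 + o) - 1)) - G = √(o + (5 + o)) - G = √(5 + 2*o) - G)
(M(x, 5) + 68)*O = ((√(5 + 2*(-2)) - 1*5) + 68)*(-109/25) = ((√(5 - 4) - 5) + 68)*(-109/25) = ((√1 - 5) + 68)*(-109/25) = ((1 - 5) + 68)*(-109/25) = (-4 + 68)*(-109/25) = 64*(-109/25) = -6976/25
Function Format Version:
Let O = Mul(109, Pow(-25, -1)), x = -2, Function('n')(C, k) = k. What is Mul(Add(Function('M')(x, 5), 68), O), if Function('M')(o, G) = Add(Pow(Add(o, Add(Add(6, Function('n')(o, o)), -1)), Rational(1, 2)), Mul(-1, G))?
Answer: Rational(-6976, 25) ≈ -279.04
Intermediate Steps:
O = Rational(-109, 25) (O = Mul(109, Rational(-1, 25)) = Rational(-109, 25) ≈ -4.3600)
Function('M')(o, G) = Add(Pow(Add(5, Mul(2, o)), Rational(1, 2)), Mul(-1, G)) (Function('M')(o, G) = Add(Pow(Add(o, Add(Add(6, o), -1)), Rational(1, 2)), Mul(-1, G)) = Add(Pow(Add(o, Add(5, o)), Rational(1, 2)), Mul(-1, G)) = Add(Pow(Add(5, Mul(2, o)), Rational(1, 2)), Mul(-1, G)))
Mul(Add(Function('M')(x, 5), 68), O) = Mul(Add(Add(Pow(Add(5, Mul(2, -2)), Rational(1, 2)), Mul(-1, 5)), 68), Rational(-109, 25)) = Mul(Add(Add(Pow(Add(5, -4), Rational(1, 2)), -5), 68), Rational(-109, 25)) = Mul(Add(Add(Pow(1, Rational(1, 2)), -5), 68), Rational(-109, 25)) = Mul(Add(Add(1, -5), 68), Rational(-109, 25)) = Mul(Add(-4, 68), Rational(-109, 25)) = Mul(64, Rational(-109, 25)) = Rational(-6976, 25)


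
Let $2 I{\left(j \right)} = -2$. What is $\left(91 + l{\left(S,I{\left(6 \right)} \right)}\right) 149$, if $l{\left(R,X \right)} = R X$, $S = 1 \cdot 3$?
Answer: $13112$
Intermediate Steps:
$I{\left(j \right)} = -1$ ($I{\left(j \right)} = \frac{1}{2} \left(-2\right) = -1$)
$S = 3$
$\left(91 + l{\left(S,I{\left(6 \right)} \right)}\right) 149 = \left(91 + 3 \left(-1\right)\right) 149 = \left(91 - 3\right) 149 = 88 \cdot 149 = 13112$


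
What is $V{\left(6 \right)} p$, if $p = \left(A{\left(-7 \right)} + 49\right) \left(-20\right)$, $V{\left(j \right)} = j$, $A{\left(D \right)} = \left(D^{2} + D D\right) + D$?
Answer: $-16800$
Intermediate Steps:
$A{\left(D \right)} = D + 2 D^{2}$ ($A{\left(D \right)} = \left(D^{2} + D^{2}\right) + D = 2 D^{2} + D = D + 2 D^{2}$)
$p = -2800$ ($p = \left(- 7 \left(1 + 2 \left(-7\right)\right) + 49\right) \left(-20\right) = \left(- 7 \left(1 - 14\right) + 49\right) \left(-20\right) = \left(\left(-7\right) \left(-13\right) + 49\right) \left(-20\right) = \left(91 + 49\right) \left(-20\right) = 140 \left(-20\right) = -2800$)
$V{\left(6 \right)} p = 6 \left(-2800\right) = -16800$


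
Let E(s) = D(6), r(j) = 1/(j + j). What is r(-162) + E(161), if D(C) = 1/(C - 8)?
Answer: -163/324 ≈ -0.50309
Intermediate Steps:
D(C) = 1/(-8 + C)
r(j) = 1/(2*j)
E(s) = -½ (E(s) = 1/(-8 + 6) = 1/(-2) = -½)
r(-162) + E(161) = (½)/(-162) - ½ = (½)*(-1/162) - ½ = -1/324 - ½ = -163/324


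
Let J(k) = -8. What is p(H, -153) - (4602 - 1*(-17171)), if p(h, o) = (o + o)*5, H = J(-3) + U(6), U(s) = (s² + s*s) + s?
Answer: -23303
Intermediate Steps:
U(s) = s + 2*s² (U(s) = (s² + s²) + s = 2*s² + s = s + 2*s²)
H = 70 (H = -8 + 6*(1 + 2*6) = -8 + 6*(1 + 12) = -8 + 6*13 = -8 + 78 = 70)
p(h, o) = 10*o (p(h, o) = (2*o)*5 = 10*o)
p(H, -153) - (4602 - 1*(-17171)) = 10*(-153) - (4602 - 1*(-17171)) = -1530 - (4602 + 17171) = -1530 - 1*21773 = -1530 - 21773 = -23303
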